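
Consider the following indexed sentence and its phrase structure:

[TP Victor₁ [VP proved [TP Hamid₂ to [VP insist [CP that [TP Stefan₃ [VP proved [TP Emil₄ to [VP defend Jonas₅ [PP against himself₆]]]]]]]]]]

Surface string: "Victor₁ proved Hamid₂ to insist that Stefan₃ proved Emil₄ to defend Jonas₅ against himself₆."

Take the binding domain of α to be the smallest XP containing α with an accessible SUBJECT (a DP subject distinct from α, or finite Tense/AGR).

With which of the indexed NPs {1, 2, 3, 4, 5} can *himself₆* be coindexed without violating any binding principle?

*himself* is an anaphor, so Principle A applies: it must be bound in its binding domain.
Binding domain of *himself₆*: the embedded TP, whose subject is Emil₄.
*Victor₁* c-commands the anaphor but is outside its binding domain → cannot satisfy Principle A.
*Hamid₂* c-commands the anaphor but is outside its binding domain → cannot satisfy Principle A.
*Stefan₃* c-commands the anaphor but is outside its binding domain → cannot satisfy Principle A.
*Emil₄* c-commands the anaphor within its binding domain → licit binder.
*Jonas₅* c-commands the anaphor within its binding domain → licit binder.

{4, 5}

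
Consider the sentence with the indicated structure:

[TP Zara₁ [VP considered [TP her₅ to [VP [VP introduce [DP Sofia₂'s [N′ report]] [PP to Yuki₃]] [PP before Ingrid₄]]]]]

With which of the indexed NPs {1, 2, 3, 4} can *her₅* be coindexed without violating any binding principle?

*her* is a pronoun, so Principle B applies: it must be free in its binding domain.
Binding domain of *her₅*: the matrix TP, whose subject is Zara₁.
*Zara₁* c-commands the pronoun within its binding domain → coindexation would violate Principle B.
*Sofia₂*: the pronoun c-commands this R-expression → coindexation would violate Principle C on *Sofia₂*.
*Yuki₃*: the pronoun c-commands this R-expression → coindexation would violate Principle C on *Yuki₃*.
*Ingrid₄*: the pronoun c-commands this R-expression → coindexation would violate Principle C on *Ingrid₄*.

none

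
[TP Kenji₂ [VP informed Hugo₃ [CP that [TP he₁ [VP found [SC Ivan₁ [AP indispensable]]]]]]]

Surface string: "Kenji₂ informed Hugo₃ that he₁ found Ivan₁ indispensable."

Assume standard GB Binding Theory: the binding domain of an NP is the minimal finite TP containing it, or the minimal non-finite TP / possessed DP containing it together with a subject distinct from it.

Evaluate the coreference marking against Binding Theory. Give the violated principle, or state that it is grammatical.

Principle C

The two coindexed NPs are *he₁* and *Ivan₁*.
*Ivan₁* is an R-expression. Principle C requires it to be free everywhere.
*he₁* c-commands it and carries the same index.
The R-expression is bound → Principle C violation.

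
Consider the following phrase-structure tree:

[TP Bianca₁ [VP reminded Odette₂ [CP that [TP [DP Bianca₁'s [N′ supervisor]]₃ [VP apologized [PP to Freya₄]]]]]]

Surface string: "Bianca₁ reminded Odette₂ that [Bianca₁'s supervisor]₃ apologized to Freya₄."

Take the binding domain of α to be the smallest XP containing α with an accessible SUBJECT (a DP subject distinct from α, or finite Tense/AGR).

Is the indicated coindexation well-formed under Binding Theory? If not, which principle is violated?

Principle C

The two coindexed NPs are *Bianca₁* (the lower occurrence) and *Bianca₁* (the higher occurrence).
*Bianca₁* (the lower occurrence) is an R-expression. Principle C requires it to be free everywhere.
*Bianca₁* (the higher occurrence) c-commands it and carries the same index.
The R-expression is bound → Principle C violation.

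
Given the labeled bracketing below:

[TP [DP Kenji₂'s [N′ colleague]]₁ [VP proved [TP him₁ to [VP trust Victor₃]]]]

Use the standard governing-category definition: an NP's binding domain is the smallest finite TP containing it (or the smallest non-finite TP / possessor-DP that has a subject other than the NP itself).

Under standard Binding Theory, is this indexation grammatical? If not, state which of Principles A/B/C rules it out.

The two coindexed NPs are *[Kenji₂'s colleague]₁* and *him₁*.
*him₁* is a pronoun. Its binding domain is the matrix TP, whose subject is [Kenji₂'s colleague]₁.
*[Kenji₂'s colleague]₁* c-commands it within that domain and carries the same index.
The pronoun is locally bound → Principle B violation.

Principle B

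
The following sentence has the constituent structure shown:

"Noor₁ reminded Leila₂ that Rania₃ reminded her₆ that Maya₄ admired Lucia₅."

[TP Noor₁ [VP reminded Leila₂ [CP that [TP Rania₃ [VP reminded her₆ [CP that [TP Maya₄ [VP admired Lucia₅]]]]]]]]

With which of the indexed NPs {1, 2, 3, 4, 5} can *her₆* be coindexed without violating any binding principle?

{1, 2}

*her* is a pronoun, so Principle B applies: it must be free in its binding domain.
Binding domain of *her₆*: the embedded TP, whose subject is Rania₃.
*Noor₁* c-commands the pronoun but from outside its binding domain, and is not c-commanded by it → coindexation permitted.
*Leila₂* c-commands the pronoun but from outside its binding domain, and is not c-commanded by it → coindexation permitted.
*Rania₃* c-commands the pronoun within its binding domain → coindexation would violate Principle B.
*Maya₄*: the pronoun c-commands this R-expression → coindexation would violate Principle C on *Maya₄*.
*Lucia₅*: the pronoun c-commands this R-expression → coindexation would violate Principle C on *Lucia₅*.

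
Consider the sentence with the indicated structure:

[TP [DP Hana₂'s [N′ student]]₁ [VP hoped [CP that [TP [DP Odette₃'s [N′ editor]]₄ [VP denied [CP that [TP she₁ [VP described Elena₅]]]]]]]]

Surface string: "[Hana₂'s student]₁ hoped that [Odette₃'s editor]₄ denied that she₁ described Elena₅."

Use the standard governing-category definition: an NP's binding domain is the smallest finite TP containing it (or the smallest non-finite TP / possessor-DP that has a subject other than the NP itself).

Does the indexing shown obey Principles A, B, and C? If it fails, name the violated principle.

The two coindexed NPs are *[Hana₂'s student]₁* and *she₁*.
*she₁* is a pronoun; nothing c-commands it within its binding domain (the embedded TP.), so Principle B holds trivially.
*[Hana₂'s student]₁* is an R-expression; *she₁* does not c-command it, and no other NP shares its index, so Principle C is satisfied.
All principles are respected.

grammatical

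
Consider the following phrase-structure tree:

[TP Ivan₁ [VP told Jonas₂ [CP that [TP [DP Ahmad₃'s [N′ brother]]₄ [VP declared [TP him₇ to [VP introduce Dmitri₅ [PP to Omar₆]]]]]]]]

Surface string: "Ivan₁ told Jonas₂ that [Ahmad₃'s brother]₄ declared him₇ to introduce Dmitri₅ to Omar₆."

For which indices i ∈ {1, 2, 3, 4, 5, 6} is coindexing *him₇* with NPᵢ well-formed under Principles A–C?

*him* is a pronoun, so Principle B applies: it must be free in its binding domain.
Binding domain of *him₇*: the embedded TP, whose subject is [Ahmad₃'s brother]₄.
*Ivan₁* c-commands the pronoun but from outside its binding domain, and is not c-commanded by it → coindexation permitted.
*Jonas₂* c-commands the pronoun but from outside its binding domain, and is not c-commanded by it → coindexation permitted.
*Ahmad₃* and the pronoun do not c-command one another → neither Principle B nor Principle C is at stake; coindexation permitted.
*[Ahmad₃'s brother]₄* c-commands the pronoun within its binding domain → coindexation would violate Principle B.
*Dmitri₅*: the pronoun c-commands this R-expression → coindexation would violate Principle C on *Dmitri₅*.
*Omar₆*: the pronoun c-commands this R-expression → coindexation would violate Principle C on *Omar₆*.

{1, 2, 3}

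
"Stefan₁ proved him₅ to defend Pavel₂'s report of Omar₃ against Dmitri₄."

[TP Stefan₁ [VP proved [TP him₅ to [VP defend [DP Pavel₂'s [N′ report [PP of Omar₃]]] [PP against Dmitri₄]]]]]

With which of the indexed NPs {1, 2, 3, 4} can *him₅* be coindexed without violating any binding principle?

none

*him* is a pronoun, so Principle B applies: it must be free in its binding domain.
Binding domain of *him₅*: the matrix TP, whose subject is Stefan₁.
*Stefan₁* c-commands the pronoun within its binding domain → coindexation would violate Principle B.
*Pavel₂*: the pronoun c-commands this R-expression → coindexation would violate Principle C on *Pavel₂*.
*Omar₃*: the pronoun c-commands this R-expression → coindexation would violate Principle C on *Omar₃*.
*Dmitri₄*: the pronoun c-commands this R-expression → coindexation would violate Principle C on *Dmitri₄*.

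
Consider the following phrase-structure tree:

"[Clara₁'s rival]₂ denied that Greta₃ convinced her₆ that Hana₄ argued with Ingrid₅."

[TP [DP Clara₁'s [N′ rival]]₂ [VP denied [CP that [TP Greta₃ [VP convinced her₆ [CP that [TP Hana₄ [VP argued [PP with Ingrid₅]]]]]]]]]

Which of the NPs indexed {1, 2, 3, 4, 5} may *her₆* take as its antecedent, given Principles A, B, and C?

*her* is a pronoun, so Principle B applies: it must be free in its binding domain.
Binding domain of *her₆*: the embedded TP, whose subject is Greta₃.
*Clara₁* and the pronoun do not c-command one another → neither Principle B nor Principle C is at stake; coindexation permitted.
*[Clara₁'s rival]₂* c-commands the pronoun but from outside its binding domain, and is not c-commanded by it → coindexation permitted.
*Greta₃* c-commands the pronoun within its binding domain → coindexation would violate Principle B.
*Hana₄*: the pronoun c-commands this R-expression → coindexation would violate Principle C on *Hana₄*.
*Ingrid₅*: the pronoun c-commands this R-expression → coindexation would violate Principle C on *Ingrid₅*.

{1, 2}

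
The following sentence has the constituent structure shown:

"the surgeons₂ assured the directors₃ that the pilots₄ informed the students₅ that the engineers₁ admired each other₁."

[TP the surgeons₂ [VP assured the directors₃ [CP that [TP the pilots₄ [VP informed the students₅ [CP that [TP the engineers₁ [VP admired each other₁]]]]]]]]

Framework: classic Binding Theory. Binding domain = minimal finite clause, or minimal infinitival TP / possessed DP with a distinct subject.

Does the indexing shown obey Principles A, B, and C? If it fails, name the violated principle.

The two coindexed NPs are *the engineers₁* and *each other₁*.
*each other₁* is an anaphor; its binding domain is the embedded TP, whose subject is the engineers₁. *the engineers₁* c-commands it within that domain and shares its index, so Principle A is satisfied.
*the engineers₁* is an R-expression; *each other₁* does not c-command it, and no other NP shares its index, so Principle C is satisfied.
All principles are respected.

grammatical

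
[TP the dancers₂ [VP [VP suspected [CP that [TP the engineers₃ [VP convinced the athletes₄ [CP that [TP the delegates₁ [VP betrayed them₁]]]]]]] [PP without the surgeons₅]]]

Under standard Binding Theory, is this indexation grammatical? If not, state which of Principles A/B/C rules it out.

Principle B

The two coindexed NPs are *the delegates₁* and *them₁*.
*them₁* is a pronoun. Its binding domain is the embedded TP, whose subject is the delegates₁.
*the delegates₁* c-commands it within that domain and carries the same index.
The pronoun is locally bound → Principle B violation.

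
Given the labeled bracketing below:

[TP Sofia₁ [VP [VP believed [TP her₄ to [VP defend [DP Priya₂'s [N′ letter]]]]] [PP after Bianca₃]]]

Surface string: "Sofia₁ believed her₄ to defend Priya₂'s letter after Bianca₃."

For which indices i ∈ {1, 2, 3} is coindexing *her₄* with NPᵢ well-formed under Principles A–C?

*her* is a pronoun, so Principle B applies: it must be free in its binding domain.
Binding domain of *her₄*: the matrix TP, whose subject is Sofia₁.
*Sofia₁* c-commands the pronoun within its binding domain → coindexation would violate Principle B.
*Priya₂*: the pronoun c-commands this R-expression → coindexation would violate Principle C on *Priya₂*.
*Bianca₃* and the pronoun do not c-command one another → neither Principle B nor Principle C is at stake; coindexation permitted.

{3}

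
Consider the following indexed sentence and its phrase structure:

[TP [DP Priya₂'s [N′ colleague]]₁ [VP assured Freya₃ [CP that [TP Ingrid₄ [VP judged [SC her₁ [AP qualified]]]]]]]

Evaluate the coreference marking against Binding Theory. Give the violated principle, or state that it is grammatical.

grammatical

The two coindexed NPs are *[Priya₂'s colleague]₁* and *her₁*.
*her₁* is a pronoun; its binding domain is the embedded TP, whose subject is Ingrid₄. Within that domain it is c-commanded only by *Ingrid₄*, which carries a different index — the pronoun is free locally, so Principle B holds.
*[Priya₂'s colleague]₁* is an R-expression; *her₁* does not c-command it, and no other NP shares its index, so Principle C is satisfied.
All principles are respected.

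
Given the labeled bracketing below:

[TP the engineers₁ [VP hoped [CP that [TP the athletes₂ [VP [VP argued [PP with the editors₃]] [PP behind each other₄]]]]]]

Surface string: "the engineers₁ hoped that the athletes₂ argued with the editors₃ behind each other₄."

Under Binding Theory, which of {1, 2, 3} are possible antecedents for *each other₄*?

*each other* is an anaphor, so Principle A applies: it must be bound in its binding domain.
Binding domain of *each other₄*: the embedded TP, whose subject is the athletes₂.
*the engineers₁* c-commands the anaphor but is outside its binding domain → cannot satisfy Principle A.
*the athletes₂* c-commands the anaphor within its binding domain → licit binder.
*the editors₃* does not c-command the anaphor → cannot bind it.

{2}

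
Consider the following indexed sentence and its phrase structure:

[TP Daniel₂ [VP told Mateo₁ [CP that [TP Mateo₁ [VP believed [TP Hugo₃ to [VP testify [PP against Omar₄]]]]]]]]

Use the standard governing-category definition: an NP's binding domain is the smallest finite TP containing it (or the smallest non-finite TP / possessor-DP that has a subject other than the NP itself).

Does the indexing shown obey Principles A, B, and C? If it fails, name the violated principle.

The two coindexed NPs are *Mateo₁* (the higher occurrence) and *Mateo₁* (the lower occurrence).
*Mateo₁* (the lower occurrence) is an R-expression. Principle C requires it to be free everywhere.
*Mateo₁* (the higher occurrence) c-commands it and carries the same index.
The R-expression is bound → Principle C violation.

Principle C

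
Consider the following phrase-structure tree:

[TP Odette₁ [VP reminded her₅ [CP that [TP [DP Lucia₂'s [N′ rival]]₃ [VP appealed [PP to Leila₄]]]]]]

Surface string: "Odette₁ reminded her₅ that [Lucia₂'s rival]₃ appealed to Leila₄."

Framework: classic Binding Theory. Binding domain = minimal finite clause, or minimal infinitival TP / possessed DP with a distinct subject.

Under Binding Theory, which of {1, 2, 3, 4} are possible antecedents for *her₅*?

none

*her* is a pronoun, so Principle B applies: it must be free in its binding domain.
Binding domain of *her₅*: the matrix TP, whose subject is Odette₁.
*Odette₁* c-commands the pronoun within its binding domain → coindexation would violate Principle B.
*Lucia₂*: the pronoun c-commands this R-expression → coindexation would violate Principle C on *Lucia₂*.
*[Lucia₂'s rival]₃*: the pronoun c-commands this R-expression → coindexation would violate Principle C on *[Lucia₂'s rival]₃*.
*Leila₄*: the pronoun c-commands this R-expression → coindexation would violate Principle C on *Leila₄*.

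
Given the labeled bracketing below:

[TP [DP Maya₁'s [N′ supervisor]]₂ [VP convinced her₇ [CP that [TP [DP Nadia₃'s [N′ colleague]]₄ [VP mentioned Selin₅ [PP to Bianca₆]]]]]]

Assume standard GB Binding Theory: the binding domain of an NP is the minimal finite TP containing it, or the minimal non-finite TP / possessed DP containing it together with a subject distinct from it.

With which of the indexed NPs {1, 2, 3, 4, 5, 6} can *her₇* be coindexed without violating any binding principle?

{1}

*her* is a pronoun, so Principle B applies: it must be free in its binding domain.
Binding domain of *her₇*: the matrix TP, whose subject is [Maya₁'s supervisor]₂.
*Maya₁* and the pronoun do not c-command one another → neither Principle B nor Principle C is at stake; coindexation permitted.
*[Maya₁'s supervisor]₂* c-commands the pronoun within its binding domain → coindexation would violate Principle B.
*Nadia₃*: the pronoun c-commands this R-expression → coindexation would violate Principle C on *Nadia₃*.
*[Nadia₃'s colleague]₄*: the pronoun c-commands this R-expression → coindexation would violate Principle C on *[Nadia₃'s colleague]₄*.
*Selin₅*: the pronoun c-commands this R-expression → coindexation would violate Principle C on *Selin₅*.
*Bianca₆*: the pronoun c-commands this R-expression → coindexation would violate Principle C on *Bianca₆*.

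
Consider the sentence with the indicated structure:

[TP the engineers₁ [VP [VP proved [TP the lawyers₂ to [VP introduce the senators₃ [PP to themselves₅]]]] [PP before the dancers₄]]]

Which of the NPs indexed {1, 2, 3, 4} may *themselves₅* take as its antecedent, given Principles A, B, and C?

{2, 3}

*themselves* is an anaphor, so Principle A applies: it must be bound in its binding domain.
Binding domain of *themselves₅*: the embedded TP, whose subject is the lawyers₂.
*the engineers₁* c-commands the anaphor but is outside its binding domain → cannot satisfy Principle A.
*the lawyers₂* c-commands the anaphor within its binding domain → licit binder.
*the senators₃* c-commands the anaphor within its binding domain → licit binder.
*the dancers₄* does not c-command the anaphor → cannot bind it.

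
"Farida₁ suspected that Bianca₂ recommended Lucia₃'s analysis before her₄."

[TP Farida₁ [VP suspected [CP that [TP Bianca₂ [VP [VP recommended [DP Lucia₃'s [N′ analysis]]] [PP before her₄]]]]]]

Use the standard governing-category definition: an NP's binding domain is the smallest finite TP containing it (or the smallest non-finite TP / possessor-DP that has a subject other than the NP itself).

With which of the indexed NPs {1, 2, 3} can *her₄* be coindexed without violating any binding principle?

{1, 3}

*her* is a pronoun, so Principle B applies: it must be free in its binding domain.
Binding domain of *her₄*: the embedded TP, whose subject is Bianca₂.
*Farida₁* c-commands the pronoun but from outside its binding domain, and is not c-commanded by it → coindexation permitted.
*Bianca₂* c-commands the pronoun within its binding domain → coindexation would violate Principle B.
*Lucia₃* and the pronoun do not c-command one another → neither Principle B nor Principle C is at stake; coindexation permitted.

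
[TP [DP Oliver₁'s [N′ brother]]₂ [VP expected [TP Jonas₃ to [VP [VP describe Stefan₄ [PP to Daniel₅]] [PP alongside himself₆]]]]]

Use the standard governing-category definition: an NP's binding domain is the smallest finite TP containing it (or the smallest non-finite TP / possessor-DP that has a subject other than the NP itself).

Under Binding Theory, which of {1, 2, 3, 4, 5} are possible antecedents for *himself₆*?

*himself* is an anaphor, so Principle A applies: it must be bound in its binding domain.
Binding domain of *himself₆*: the embedded TP, whose subject is Jonas₃.
*Oliver₁* does not c-command the anaphor → cannot bind it.
*[Oliver₁'s brother]₂* c-commands the anaphor but is outside its binding domain → cannot satisfy Principle A.
*Jonas₃* c-commands the anaphor within its binding domain → licit binder.
*Stefan₄* does not c-command the anaphor → cannot bind it.
*Daniel₅* does not c-command the anaphor → cannot bind it.

{3}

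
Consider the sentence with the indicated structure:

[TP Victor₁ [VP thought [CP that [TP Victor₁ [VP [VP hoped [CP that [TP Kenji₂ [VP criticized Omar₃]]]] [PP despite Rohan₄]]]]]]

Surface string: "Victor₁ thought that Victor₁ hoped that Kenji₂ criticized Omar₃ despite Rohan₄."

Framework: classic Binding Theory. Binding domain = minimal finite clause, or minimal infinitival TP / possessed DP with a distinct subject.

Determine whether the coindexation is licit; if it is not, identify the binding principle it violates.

The two coindexed NPs are *Victor₁* (the lower occurrence) and *Victor₁* (the higher occurrence).
*Victor₁* (the lower occurrence) is an R-expression. Principle C requires it to be free everywhere.
*Victor₁* (the higher occurrence) c-commands it and carries the same index.
The R-expression is bound → Principle C violation.

Principle C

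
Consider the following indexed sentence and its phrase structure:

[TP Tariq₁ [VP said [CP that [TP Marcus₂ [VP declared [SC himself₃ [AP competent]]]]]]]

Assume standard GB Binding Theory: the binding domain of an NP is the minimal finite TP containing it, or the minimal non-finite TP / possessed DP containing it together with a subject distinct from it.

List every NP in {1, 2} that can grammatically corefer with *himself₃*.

*himself* is an anaphor, so Principle A applies: it must be bound in its binding domain.
Binding domain of *himself₃*: the embedded TP, whose subject is Marcus₂.
*Tariq₁* c-commands the anaphor but is outside its binding domain → cannot satisfy Principle A.
*Marcus₂* c-commands the anaphor within its binding domain → licit binder.

{2}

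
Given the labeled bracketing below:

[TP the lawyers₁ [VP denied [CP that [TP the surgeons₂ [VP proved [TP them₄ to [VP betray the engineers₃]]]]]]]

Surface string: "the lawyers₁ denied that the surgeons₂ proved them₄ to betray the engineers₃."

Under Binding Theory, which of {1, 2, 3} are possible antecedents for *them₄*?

*them* is a pronoun, so Principle B applies: it must be free in its binding domain.
Binding domain of *them₄*: the embedded TP, whose subject is the surgeons₂.
*the lawyers₁* c-commands the pronoun but from outside its binding domain, and is not c-commanded by it → coindexation permitted.
*the surgeons₂* c-commands the pronoun within its binding domain → coindexation would violate Principle B.
*the engineers₃*: the pronoun c-commands this R-expression → coindexation would violate Principle C on *the engineers₃*.

{1}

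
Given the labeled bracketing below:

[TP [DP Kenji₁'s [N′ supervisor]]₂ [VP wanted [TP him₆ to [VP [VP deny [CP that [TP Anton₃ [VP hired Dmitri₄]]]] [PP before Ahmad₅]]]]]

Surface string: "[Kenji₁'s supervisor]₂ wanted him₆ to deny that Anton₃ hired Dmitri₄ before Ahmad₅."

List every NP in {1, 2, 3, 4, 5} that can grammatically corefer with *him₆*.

*him* is a pronoun, so Principle B applies: it must be free in its binding domain.
Binding domain of *him₆*: the matrix TP, whose subject is [Kenji₁'s supervisor]₂.
*Kenji₁* and the pronoun do not c-command one another → neither Principle B nor Principle C is at stake; coindexation permitted.
*[Kenji₁'s supervisor]₂* c-commands the pronoun within its binding domain → coindexation would violate Principle B.
*Anton₃*: the pronoun c-commands this R-expression → coindexation would violate Principle C on *Anton₃*.
*Dmitri₄*: the pronoun c-commands this R-expression → coindexation would violate Principle C on *Dmitri₄*.
*Ahmad₅*: the pronoun c-commands this R-expression → coindexation would violate Principle C on *Ahmad₅*.

{1}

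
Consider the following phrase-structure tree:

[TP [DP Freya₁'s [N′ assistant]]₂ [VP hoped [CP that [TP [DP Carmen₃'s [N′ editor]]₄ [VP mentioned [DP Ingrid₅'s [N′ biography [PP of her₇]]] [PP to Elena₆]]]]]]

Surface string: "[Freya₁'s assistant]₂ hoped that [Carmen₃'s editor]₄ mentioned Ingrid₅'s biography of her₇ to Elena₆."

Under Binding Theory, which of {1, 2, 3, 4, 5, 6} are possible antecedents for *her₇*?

*her* is a pronoun, so Principle B applies: it must be free in its binding domain.
Binding domain of *her₇*: the possessed DP, whose subject is Ingrid₅.
*Freya₁* and the pronoun do not c-command one another → neither Principle B nor Principle C is at stake; coindexation permitted.
*[Freya₁'s assistant]₂* c-commands the pronoun but from outside its binding domain, and is not c-commanded by it → coindexation permitted.
*Carmen₃* and the pronoun do not c-command one another → neither Principle B nor Principle C is at stake; coindexation permitted.
*[Carmen₃'s editor]₄* c-commands the pronoun but from outside its binding domain, and is not c-commanded by it → coindexation permitted.
*Ingrid₅* c-commands the pronoun within its binding domain → coindexation would violate Principle B.
*Elena₆* and the pronoun do not c-command one another → neither Principle B nor Principle C is at stake; coindexation permitted.

{1, 2, 3, 4, 6}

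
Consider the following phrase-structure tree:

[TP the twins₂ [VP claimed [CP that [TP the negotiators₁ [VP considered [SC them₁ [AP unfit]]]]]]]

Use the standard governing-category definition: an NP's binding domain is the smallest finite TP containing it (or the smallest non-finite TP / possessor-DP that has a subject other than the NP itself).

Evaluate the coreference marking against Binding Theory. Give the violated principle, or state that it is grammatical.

The two coindexed NPs are *the negotiators₁* and *them₁*.
*them₁* is a pronoun. Its binding domain is the embedded TP, whose subject is the negotiators₁.
*the negotiators₁* c-commands it within that domain and carries the same index.
The pronoun is locally bound → Principle B violation.

Principle B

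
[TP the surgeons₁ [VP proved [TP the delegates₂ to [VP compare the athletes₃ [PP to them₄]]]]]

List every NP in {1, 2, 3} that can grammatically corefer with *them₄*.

*them* is a pronoun, so Principle B applies: it must be free in its binding domain.
Binding domain of *them₄*: the embedded TP, whose subject is the delegates₂.
*the surgeons₁* c-commands the pronoun but from outside its binding domain, and is not c-commanded by it → coindexation permitted.
*the delegates₂* c-commands the pronoun within its binding domain → coindexation would violate Principle B.
*the athletes₃* c-commands the pronoun within its binding domain → coindexation would violate Principle B.

{1}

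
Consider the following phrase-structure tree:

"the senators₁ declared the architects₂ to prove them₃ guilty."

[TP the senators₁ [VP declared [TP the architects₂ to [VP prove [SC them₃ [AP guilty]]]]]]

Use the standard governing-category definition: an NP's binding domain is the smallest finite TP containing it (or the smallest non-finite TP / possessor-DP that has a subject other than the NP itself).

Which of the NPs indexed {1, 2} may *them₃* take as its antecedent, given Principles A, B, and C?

*them* is a pronoun, so Principle B applies: it must be free in its binding domain.
Binding domain of *them₃*: the embedded TP, whose subject is the architects₂.
*the senators₁* c-commands the pronoun but from outside its binding domain, and is not c-commanded by it → coindexation permitted.
*the architects₂* c-commands the pronoun within its binding domain → coindexation would violate Principle B.

{1}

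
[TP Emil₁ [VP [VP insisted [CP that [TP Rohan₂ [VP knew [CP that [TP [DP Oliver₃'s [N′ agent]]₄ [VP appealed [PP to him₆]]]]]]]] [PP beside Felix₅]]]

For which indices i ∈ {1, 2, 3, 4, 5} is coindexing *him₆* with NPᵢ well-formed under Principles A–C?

*him* is a pronoun, so Principle B applies: it must be free in its binding domain.
Binding domain of *him₆*: the embedded TP, whose subject is [Oliver₃'s agent]₄.
*Emil₁* c-commands the pronoun but from outside its binding domain, and is not c-commanded by it → coindexation permitted.
*Rohan₂* c-commands the pronoun but from outside its binding domain, and is not c-commanded by it → coindexation permitted.
*Oliver₃* and the pronoun do not c-command one another → neither Principle B nor Principle C is at stake; coindexation permitted.
*[Oliver₃'s agent]₄* c-commands the pronoun within its binding domain → coindexation would violate Principle B.
*Felix₅* and the pronoun do not c-command one another → neither Principle B nor Principle C is at stake; coindexation permitted.

{1, 2, 3, 5}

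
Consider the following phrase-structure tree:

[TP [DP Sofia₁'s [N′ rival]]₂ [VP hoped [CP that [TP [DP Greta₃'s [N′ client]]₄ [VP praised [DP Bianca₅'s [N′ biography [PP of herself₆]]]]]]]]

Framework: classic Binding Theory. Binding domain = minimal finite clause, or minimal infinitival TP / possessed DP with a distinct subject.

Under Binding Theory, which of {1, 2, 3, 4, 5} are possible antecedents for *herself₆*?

*herself* is an anaphor, so Principle A applies: it must be bound in its binding domain.
Binding domain of *herself₆*: the possessed DP, whose subject is Bianca₅.
*Sofia₁* does not c-command the anaphor → cannot bind it.
*[Sofia₁'s rival]₂* c-commands the anaphor but is outside its binding domain → cannot satisfy Principle A.
*Greta₃* does not c-command the anaphor → cannot bind it.
*[Greta₃'s client]₄* c-commands the anaphor but is outside its binding domain → cannot satisfy Principle A.
*Bianca₅* c-commands the anaphor within its binding domain → licit binder.

{5}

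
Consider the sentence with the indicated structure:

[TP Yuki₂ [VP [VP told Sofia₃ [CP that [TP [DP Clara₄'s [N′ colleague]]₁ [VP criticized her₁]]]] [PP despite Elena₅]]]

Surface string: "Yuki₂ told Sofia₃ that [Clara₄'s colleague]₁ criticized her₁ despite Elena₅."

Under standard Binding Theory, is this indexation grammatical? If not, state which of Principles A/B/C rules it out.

The two coindexed NPs are *[Clara₄'s colleague]₁* and *her₁*.
*her₁* is a pronoun. Its binding domain is the embedded TP, whose subject is [Clara₄'s colleague]₁.
*[Clara₄'s colleague]₁* c-commands it within that domain and carries the same index.
The pronoun is locally bound → Principle B violation.

Principle B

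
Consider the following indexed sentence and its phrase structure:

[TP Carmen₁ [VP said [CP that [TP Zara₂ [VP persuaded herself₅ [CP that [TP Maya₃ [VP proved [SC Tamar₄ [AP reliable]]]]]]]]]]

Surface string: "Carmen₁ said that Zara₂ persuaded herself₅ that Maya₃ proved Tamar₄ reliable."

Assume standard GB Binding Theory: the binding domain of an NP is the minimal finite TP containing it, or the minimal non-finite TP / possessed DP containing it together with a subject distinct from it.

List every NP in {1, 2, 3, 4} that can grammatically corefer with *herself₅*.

{2}

*herself* is an anaphor, so Principle A applies: it must be bound in its binding domain.
Binding domain of *herself₅*: the embedded TP, whose subject is Zara₂.
*Carmen₁* c-commands the anaphor but is outside its binding domain → cannot satisfy Principle A.
*Zara₂* c-commands the anaphor within its binding domain → licit binder.
*Maya₃* does not c-command the anaphor → cannot bind it.
*Tamar₄* does not c-command the anaphor → cannot bind it.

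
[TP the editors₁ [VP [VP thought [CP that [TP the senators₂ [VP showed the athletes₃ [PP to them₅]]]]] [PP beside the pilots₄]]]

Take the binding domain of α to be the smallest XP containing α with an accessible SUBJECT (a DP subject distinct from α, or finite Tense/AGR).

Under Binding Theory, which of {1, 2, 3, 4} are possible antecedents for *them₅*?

*them* is a pronoun, so Principle B applies: it must be free in its binding domain.
Binding domain of *them₅*: the embedded TP, whose subject is the senators₂.
*the editors₁* c-commands the pronoun but from outside its binding domain, and is not c-commanded by it → coindexation permitted.
*the senators₂* c-commands the pronoun within its binding domain → coindexation would violate Principle B.
*the athletes₃* c-commands the pronoun within its binding domain → coindexation would violate Principle B.
*the pilots₄* and the pronoun do not c-command one another → neither Principle B nor Principle C is at stake; coindexation permitted.

{1, 4}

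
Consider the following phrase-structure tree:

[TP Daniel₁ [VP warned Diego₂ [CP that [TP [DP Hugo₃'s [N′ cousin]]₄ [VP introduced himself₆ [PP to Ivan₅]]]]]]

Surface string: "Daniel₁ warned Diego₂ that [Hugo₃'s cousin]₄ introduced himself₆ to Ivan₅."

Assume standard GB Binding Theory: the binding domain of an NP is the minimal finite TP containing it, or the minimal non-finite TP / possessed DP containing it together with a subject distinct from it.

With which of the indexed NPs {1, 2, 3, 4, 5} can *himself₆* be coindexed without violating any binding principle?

{4}

*himself* is an anaphor, so Principle A applies: it must be bound in its binding domain.
Binding domain of *himself₆*: the embedded TP, whose subject is [Hugo₃'s cousin]₄.
*Daniel₁* c-commands the anaphor but is outside its binding domain → cannot satisfy Principle A.
*Diego₂* c-commands the anaphor but is outside its binding domain → cannot satisfy Principle A.
*Hugo₃* does not c-command the anaphor → cannot bind it.
*[Hugo₃'s cousin]₄* c-commands the anaphor within its binding domain → licit binder.
*Ivan₅* does not c-command the anaphor → cannot bind it.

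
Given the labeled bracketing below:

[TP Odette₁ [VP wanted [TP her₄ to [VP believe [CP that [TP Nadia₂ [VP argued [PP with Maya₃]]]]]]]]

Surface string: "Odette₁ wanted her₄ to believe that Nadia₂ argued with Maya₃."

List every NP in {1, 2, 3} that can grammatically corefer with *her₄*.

*her* is a pronoun, so Principle B applies: it must be free in its binding domain.
Binding domain of *her₄*: the matrix TP, whose subject is Odette₁.
*Odette₁* c-commands the pronoun within its binding domain → coindexation would violate Principle B.
*Nadia₂*: the pronoun c-commands this R-expression → coindexation would violate Principle C on *Nadia₂*.
*Maya₃*: the pronoun c-commands this R-expression → coindexation would violate Principle C on *Maya₃*.

none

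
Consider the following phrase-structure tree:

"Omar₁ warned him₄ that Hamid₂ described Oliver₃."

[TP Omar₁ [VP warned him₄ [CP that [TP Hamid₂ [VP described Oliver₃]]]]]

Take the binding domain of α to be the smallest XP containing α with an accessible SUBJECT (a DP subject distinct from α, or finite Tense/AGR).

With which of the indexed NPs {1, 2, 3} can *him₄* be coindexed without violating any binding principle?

*him* is a pronoun, so Principle B applies: it must be free in its binding domain.
Binding domain of *him₄*: the matrix TP, whose subject is Omar₁.
*Omar₁* c-commands the pronoun within its binding domain → coindexation would violate Principle B.
*Hamid₂*: the pronoun c-commands this R-expression → coindexation would violate Principle C on *Hamid₂*.
*Oliver₃*: the pronoun c-commands this R-expression → coindexation would violate Principle C on *Oliver₃*.

none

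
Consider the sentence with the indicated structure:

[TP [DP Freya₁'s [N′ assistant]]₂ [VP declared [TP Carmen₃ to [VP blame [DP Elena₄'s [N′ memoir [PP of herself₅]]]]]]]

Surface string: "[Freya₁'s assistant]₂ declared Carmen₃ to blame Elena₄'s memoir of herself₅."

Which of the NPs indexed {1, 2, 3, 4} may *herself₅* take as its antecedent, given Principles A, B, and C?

{4}

*herself* is an anaphor, so Principle A applies: it must be bound in its binding domain.
Binding domain of *herself₅*: the possessed DP, whose subject is Elena₄.
*Freya₁* does not c-command the anaphor → cannot bind it.
*[Freya₁'s assistant]₂* c-commands the anaphor but is outside its binding domain → cannot satisfy Principle A.
*Carmen₃* c-commands the anaphor but is outside its binding domain → cannot satisfy Principle A.
*Elena₄* c-commands the anaphor within its binding domain → licit binder.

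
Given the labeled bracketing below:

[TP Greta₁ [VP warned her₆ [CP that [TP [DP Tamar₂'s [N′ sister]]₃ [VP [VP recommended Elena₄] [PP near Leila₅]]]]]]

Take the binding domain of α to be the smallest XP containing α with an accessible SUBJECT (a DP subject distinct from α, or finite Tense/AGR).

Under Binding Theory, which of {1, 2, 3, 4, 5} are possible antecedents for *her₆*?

*her* is a pronoun, so Principle B applies: it must be free in its binding domain.
Binding domain of *her₆*: the matrix TP, whose subject is Greta₁.
*Greta₁* c-commands the pronoun within its binding domain → coindexation would violate Principle B.
*Tamar₂*: the pronoun c-commands this R-expression → coindexation would violate Principle C on *Tamar₂*.
*[Tamar₂'s sister]₃*: the pronoun c-commands this R-expression → coindexation would violate Principle C on *[Tamar₂'s sister]₃*.
*Elena₄*: the pronoun c-commands this R-expression → coindexation would violate Principle C on *Elena₄*.
*Leila₅*: the pronoun c-commands this R-expression → coindexation would violate Principle C on *Leila₅*.

none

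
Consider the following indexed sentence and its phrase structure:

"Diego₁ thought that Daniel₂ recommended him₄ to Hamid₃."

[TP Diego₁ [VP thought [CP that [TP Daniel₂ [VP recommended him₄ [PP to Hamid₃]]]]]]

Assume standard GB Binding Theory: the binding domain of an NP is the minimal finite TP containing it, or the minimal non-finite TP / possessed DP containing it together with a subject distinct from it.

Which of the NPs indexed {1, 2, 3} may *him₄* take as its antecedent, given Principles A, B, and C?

{1}

*him* is a pronoun, so Principle B applies: it must be free in its binding domain.
Binding domain of *him₄*: the embedded TP, whose subject is Daniel₂.
*Diego₁* c-commands the pronoun but from outside its binding domain, and is not c-commanded by it → coindexation permitted.
*Daniel₂* c-commands the pronoun within its binding domain → coindexation would violate Principle B.
*Hamid₃*: the pronoun c-commands this R-expression → coindexation would violate Principle C on *Hamid₃*.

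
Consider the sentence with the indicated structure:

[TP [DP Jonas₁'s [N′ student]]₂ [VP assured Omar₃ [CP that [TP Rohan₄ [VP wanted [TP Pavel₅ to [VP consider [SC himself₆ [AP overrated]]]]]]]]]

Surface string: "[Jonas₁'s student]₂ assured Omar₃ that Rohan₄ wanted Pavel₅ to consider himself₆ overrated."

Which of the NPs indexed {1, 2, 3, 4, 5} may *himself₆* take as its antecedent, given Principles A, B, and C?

*himself* is an anaphor, so Principle A applies: it must be bound in its binding domain.
Binding domain of *himself₆*: the embedded TP, whose subject is Pavel₅.
*Jonas₁* does not c-command the anaphor → cannot bind it.
*[Jonas₁'s student]₂* c-commands the anaphor but is outside its binding domain → cannot satisfy Principle A.
*Omar₃* c-commands the anaphor but is outside its binding domain → cannot satisfy Principle A.
*Rohan₄* c-commands the anaphor but is outside its binding domain → cannot satisfy Principle A.
*Pavel₅* c-commands the anaphor within its binding domain → licit binder.

{5}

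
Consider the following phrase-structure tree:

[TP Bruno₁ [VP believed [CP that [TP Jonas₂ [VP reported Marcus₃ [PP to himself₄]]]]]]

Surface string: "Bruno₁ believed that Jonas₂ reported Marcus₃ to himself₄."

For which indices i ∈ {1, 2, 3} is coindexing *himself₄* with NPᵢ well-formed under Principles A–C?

*himself* is an anaphor, so Principle A applies: it must be bound in its binding domain.
Binding domain of *himself₄*: the embedded TP, whose subject is Jonas₂.
*Bruno₁* c-commands the anaphor but is outside its binding domain → cannot satisfy Principle A.
*Jonas₂* c-commands the anaphor within its binding domain → licit binder.
*Marcus₃* c-commands the anaphor within its binding domain → licit binder.

{2, 3}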